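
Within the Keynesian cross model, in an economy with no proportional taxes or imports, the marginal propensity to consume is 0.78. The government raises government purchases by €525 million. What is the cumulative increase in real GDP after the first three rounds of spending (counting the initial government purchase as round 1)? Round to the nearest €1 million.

€1,254 million

Round 1 adds ΔG = €525 million; each later round is MPC = 0.78 times the previous.
After 3 rounds: 525 + 409.5 + 319.41 = ΔG·(1 − c^3)/(1 − c) = 525 × (1 − 0.474552)/0.22 ≈ €1,254 million.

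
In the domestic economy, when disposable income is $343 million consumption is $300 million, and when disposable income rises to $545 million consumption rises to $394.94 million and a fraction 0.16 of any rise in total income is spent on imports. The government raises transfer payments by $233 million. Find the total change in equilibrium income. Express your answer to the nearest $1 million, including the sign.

MPC = ΔC/ΔYd = (394.94 − 300)/(545 − 343) = 94.94/202 = 0.47.
The transfer change shifts disposable income by +$233 million, so first-round consumption changes by c·ΔTR = 0.47 × (+$233 million) = +$109.51 million.
Expenditure multiplier = 1/(1 − c + m) = 1/(1 − 0.47 + 0.16) = 1/0.69 ≈ 1.449.
The transfer multiplier is c × k ≈ 0.681, so ΔY = k × (c·ΔTR) = (+$109.51 million) / 0.69 ≈ +$159 million.

+$159 million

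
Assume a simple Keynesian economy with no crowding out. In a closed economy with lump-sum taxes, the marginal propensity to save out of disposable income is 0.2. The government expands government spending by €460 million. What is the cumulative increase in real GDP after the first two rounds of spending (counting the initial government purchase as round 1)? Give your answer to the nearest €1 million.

€828 million

MPC = 1 − MPS = 1 − 0.2 = 0.8.
Round 1 adds ΔG = €460 million; each later round is MPC = 0.8 times the previous.
After 2 rounds: 460 + 368 = ΔG·(1 − c^2)/(1 − c) = 460 × (1 − 0.64)/0.2 = €828 million.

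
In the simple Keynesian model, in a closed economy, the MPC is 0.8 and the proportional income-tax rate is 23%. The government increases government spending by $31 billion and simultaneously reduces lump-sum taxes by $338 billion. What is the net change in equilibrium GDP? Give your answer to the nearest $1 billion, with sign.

Expenditure multiplier = 1/(1 − c(1−t)) = 1/(1 − 0.8×0.77) = 1/0.384 ≈ 2.604.
ΔG contributes k·ΔG = (+$31 billion) / 0.384 ≈ +$80.7 billion.
ΔT of −$338 billion changes first-round spending by −c·ΔT = +$270.4 billion, contributing k·(−c·ΔT) = (+$270.4 billion) / 0.384 ≈ +$704.2 billion.
Net ΔY = k(ΔG − c·ΔT) = (+$301.4 billion) / 0.384 ≈ +$785 billion.

+$785 billion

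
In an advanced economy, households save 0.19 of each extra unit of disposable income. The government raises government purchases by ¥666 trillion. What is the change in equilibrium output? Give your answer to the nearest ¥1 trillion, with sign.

+¥3,505 trillion

MPC = 1 − MPS = 1 − 0.19 = 0.81.
Government-spending multiplier = 1/(1 − MPC) = 1/(1 − 0.81) = 1/0.19 ≈ 5.263.
ΔY = k × ΔG = (+¥666 trillion) / 0.19 ≈ +¥3,505 trillion.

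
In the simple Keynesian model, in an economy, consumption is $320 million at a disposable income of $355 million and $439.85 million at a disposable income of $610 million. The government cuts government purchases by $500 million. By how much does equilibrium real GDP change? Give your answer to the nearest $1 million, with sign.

−$943 million

MPC = ΔC/ΔYd = (439.85 − 320)/(610 − 355) = 119.85/255 = 0.47.
Expenditure multiplier = 1/(1 − MPC) = 1/(1 − 0.47) = 1/0.53 ≈ 1.887.
ΔY = k × ΔG = (−$500 million) / 0.53 ≈ −$943 million.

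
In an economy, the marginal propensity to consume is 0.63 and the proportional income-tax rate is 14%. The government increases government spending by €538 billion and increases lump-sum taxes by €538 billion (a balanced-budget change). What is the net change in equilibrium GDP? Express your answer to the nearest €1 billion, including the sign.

Expenditure multiplier = 1/(1 − c(1−t)) = 1/(1 − 0.63×0.86) = 1/0.4582 ≈ 2.182.
ΔG contributes k·ΔG = (+€538 billion) / 0.4582 ≈ +€1,174.2 billion.
ΔT of +€538 billion changes first-round spending by −c·ΔT = −€338.94 billion, contributing k·(−c·ΔT) = (−€338.94 billion) / 0.4582 ≈ −€739.7 billion.
Net ΔY = k(ΔG − c·ΔT) = (+€199.06 billion) / 0.4582 ≈ +€434 billion.

+€434 billion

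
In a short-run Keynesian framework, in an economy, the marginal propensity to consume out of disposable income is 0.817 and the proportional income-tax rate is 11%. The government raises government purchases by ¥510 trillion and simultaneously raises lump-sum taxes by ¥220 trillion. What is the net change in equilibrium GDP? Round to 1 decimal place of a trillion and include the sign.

+¥1,210.3 trillion

Expenditure multiplier = 1/(1 − c(1−t)) = 1/(1 − 0.817×0.89) = 1/0.27287 ≈ 3.665.
ΔG contributes k·ΔG = (+¥510 trillion) / 0.27287 ≈ +¥1,869 trillion.
ΔT of +¥220 trillion changes first-round spending by −c·ΔT = −¥179.74 trillion, contributing k·(−c·ΔT) = (−¥179.74 trillion) / 0.27287 ≈ −¥658.7 trillion.
Net ΔY = k(ΔG − c·ΔT) = (+¥330.26 trillion) / 0.27287 ≈ +¥1,210.3 trillion.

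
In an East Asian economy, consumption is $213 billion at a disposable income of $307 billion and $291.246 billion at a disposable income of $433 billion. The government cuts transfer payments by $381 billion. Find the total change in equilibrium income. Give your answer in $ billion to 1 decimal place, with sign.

−$624.3 billion

MPC = ΔC/ΔYd = (291.246 − 213)/(433 − 307) = 78.246/126 = 0.621.
The transfer change shifts disposable income by −$381 billion, so first-round consumption changes by c·ΔTR = 0.621 × (−$381 billion) = −$236.601 billion.
Expenditure multiplier = 1/(1 − MPC) = 1/(1 − 0.621) = 1/0.379 ≈ 2.639.
The transfer multiplier is c × k ≈ 1.639, so ΔY = k × (c·ΔTR) = (−$236.601 billion) / 0.379 ≈ −$624.3 billion.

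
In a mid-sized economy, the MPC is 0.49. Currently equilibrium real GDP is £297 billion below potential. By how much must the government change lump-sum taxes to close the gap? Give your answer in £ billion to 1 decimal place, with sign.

−£309.1 billion

Spending multiplier = 1/(1 − MPC) = 1/(1 − 0.49) = 1/0.51 ≈ 1.961.
Tax multiplier = −c·k = −0.49/0.51 ≈ −0.961. Need ΔY = +£297 billion, so ΔT = ΔY/(−c·k) = −(+£297 billion) × 0.51 / 0.49 ≈ −£309.1 billion.
The government should cut lump-sum taxes by £309.1 billion.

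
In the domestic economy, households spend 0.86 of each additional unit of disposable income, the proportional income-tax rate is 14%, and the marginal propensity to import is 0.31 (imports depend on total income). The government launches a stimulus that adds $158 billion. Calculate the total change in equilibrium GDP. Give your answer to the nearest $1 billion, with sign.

+$277 billion

Expenditure multiplier = 1/(1 − c(1−t) + m) = 1/(1 − 0.86×0.86 + 0.31) = 1/0.5704 ≈ 1.753.
ΔY = k × ΔG = (+$158 billion) / 0.5704 ≈ +$277 billion.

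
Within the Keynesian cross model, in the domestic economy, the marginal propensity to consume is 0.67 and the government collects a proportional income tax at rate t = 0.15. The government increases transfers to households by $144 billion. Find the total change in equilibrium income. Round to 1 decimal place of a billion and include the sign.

The transfer change shifts disposable income by +$144 billion, so first-round consumption changes by c·ΔTR = 0.67 × (+$144 billion) = +$96.48 billion.
Expenditure multiplier = 1/(1 − c(1−t)) = 1/(1 − 0.67×0.85) = 1/0.4305 ≈ 2.323.
The transfer multiplier is c × k ≈ 1.556, so ΔY = k × (c·ΔTR) = (+$96.48 billion) / 0.4305 ≈ +$224.1 billion.

+$224.1 billion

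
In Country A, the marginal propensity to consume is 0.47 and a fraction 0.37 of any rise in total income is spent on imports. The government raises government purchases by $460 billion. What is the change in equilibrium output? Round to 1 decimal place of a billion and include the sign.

+$511.1 billion

Spending multiplier = 1/(1 − c + m) = 1/(1 − 0.47 + 0.37) = 1/0.9 ≈ 1.111.
ΔY = k × ΔG = (+$460 billion) / 0.9 ≈ +$511.1 billion.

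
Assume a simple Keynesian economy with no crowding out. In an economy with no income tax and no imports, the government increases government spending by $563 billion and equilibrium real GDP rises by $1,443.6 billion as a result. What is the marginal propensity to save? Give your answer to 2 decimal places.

0.39

Implied spending multiplier k = ΔY/ΔG = 1,443.6/563 ≈ 2.5641.
Since k = 1/(1 − MPC), MPC = 1 − 1/k = 1 − ΔG/ΔY = 1 − 563/1,443.6 ≈ 0.61.
MPS = 1 − MPC = 0.39.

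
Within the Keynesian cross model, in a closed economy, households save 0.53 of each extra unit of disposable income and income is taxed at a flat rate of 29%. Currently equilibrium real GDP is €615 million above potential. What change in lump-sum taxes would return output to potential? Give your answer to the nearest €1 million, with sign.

+€872 million

MPC = 1 − MPS = 1 − 0.53 = 0.47.
Spending multiplier = 1/(1 − c(1−t)) = 1/(1 − 0.47×0.71) = 1/0.6663 ≈ 1.501.
Tax multiplier = −c·k = −0.47/0.6663 ≈ −0.705. Need ΔY = −€615 million, so ΔT = ΔY/(−c·k) = −(−€615 million) × 0.6663 / 0.47 ≈ +€872 million.
The government should raise lump-sum taxes by €872 million.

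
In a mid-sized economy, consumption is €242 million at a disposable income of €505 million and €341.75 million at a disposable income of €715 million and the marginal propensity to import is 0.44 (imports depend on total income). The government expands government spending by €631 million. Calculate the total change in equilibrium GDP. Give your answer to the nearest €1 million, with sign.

+€654 million

MPC = ΔC/ΔYd = (341.75 − 242)/(715 − 505) = 99.75/210 = 0.475.
Expenditure multiplier = 1/(1 − c + m) = 1/(1 − 0.475 + 0.44) = 1/0.965 ≈ 1.036.
ΔY = k × ΔG = (+€631 million) / 0.965 ≈ +€654 million.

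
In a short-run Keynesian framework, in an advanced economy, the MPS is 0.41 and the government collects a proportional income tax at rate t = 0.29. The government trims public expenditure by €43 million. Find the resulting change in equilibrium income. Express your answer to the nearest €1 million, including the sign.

MPC = 1 − MPS = 1 − 0.41 = 0.59.
Spending multiplier = 1/(1 − c(1−t)) = 1/(1 − 0.59×0.71) = 1/0.5811 ≈ 1.721.
ΔY = k × ΔG = (−€43 million) / 0.5811 ≈ −€74 million.

−€74 million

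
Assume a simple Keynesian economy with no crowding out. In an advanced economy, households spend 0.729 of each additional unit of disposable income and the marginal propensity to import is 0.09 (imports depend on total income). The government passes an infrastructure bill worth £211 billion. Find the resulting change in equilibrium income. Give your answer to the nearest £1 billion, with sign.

Spending multiplier = 1/(1 − c + m) = 1/(1 − 0.729 + 0.09) = 1/0.361 ≈ 2.77.
ΔY = k × ΔG = (+£211 billion) / 0.361 ≈ +£584 billion.

+£584 billion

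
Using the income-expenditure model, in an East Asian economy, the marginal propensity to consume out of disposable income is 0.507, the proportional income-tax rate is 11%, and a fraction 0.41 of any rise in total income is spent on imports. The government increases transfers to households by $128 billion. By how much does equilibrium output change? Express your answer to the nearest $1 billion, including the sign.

+$68 billion

The transfer change shifts disposable income by +$128 billion, so first-round consumption changes by c·ΔTR = 0.507 × (+$128 billion) = +$64.896 billion.
Expenditure multiplier = 1/(1 − c(1−t) + m) = 1/(1 − 0.507×0.89 + 0.41) = 1/0.95877 ≈ 1.043.
The transfer multiplier is c × k ≈ 0.529, so ΔY = k × (c·ΔTR) = (+$64.896 billion) / 0.95877 ≈ +$68 billion.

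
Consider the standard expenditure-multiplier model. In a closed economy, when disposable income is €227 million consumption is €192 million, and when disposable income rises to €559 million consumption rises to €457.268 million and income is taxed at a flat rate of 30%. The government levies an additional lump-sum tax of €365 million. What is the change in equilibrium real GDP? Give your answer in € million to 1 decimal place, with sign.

−€661.8 million

MPC = ΔC/ΔYd = (457.268 − 192)/(559 − 227) = 265.268/332 = 0.799.
A lump-sum tax change of +€365 million shifts disposable income by −€365 million; first-round consumption changes by −c × ΔT = −0.799 × (+€365 million) = −€291.635 million.
Expenditure multiplier = 1/(1 − c(1−t)) = 1/(1 − 0.799×0.7) = 1/0.4407 ≈ 2.269.
The tax multiplier is −c × k ≈ −1.813, so ΔY = k × (−c·ΔT) = (−€291.635 million) / 0.4407 ≈ −€661.8 million.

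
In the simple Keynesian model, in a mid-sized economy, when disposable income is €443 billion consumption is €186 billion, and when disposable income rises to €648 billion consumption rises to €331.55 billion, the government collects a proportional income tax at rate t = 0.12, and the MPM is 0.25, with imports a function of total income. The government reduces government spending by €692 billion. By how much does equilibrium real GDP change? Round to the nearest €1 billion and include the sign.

MPC = ΔC/ΔYd = (331.55 − 186)/(648 − 443) = 145.55/205 = 0.71.
Government-spending multiplier = 1/(1 − c(1−t) + m) = 1/(1 − 0.71×0.88 + 0.25) = 1/0.6252 ≈ 1.599.
ΔY = k × ΔG = (−€692 billion) / 0.6252 ≈ −€1,107 billion.

−€1,107 billion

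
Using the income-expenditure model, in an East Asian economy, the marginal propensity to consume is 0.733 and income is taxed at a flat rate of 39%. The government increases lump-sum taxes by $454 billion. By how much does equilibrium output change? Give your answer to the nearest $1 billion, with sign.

A lump-sum tax change of +$454 billion shifts disposable income by −$454 billion; first-round consumption changes by −c × ΔT = −0.733 × (+$454 billion) = −$332.782 billion.
Expenditure multiplier = 1/(1 − c(1−t)) = 1/(1 − 0.733×0.61) = 1/0.55287 ≈ 1.809.
The tax multiplier is −c × k ≈ −1.326, so ΔY = k × (−c·ΔT) = (−$332.782 billion) / 0.55287 ≈ −$602 billion.

−$602 billion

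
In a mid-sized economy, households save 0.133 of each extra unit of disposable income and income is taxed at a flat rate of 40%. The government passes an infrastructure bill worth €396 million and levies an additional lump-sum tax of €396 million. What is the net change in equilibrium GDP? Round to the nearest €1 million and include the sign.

MPC = 1 − MPS = 1 − 0.133 = 0.867.
Expenditure multiplier = 1/(1 − c(1−t)) = 1/(1 − 0.867×0.6) = 1/0.4798 ≈ 2.084.
ΔG contributes k·ΔG = (+€396 million) / 0.4798 ≈ +€825.3 million.
ΔT of +€396 million changes first-round spending by −c·ΔT = −€343.332 million, contributing k·(−c·ΔT) = (−€343.332 million) / 0.4798 ≈ −€715.6 million.
Net ΔY = k(ΔG − c·ΔT) = (+€52.668 million) / 0.4798 ≈ +€110 million.

+€110 million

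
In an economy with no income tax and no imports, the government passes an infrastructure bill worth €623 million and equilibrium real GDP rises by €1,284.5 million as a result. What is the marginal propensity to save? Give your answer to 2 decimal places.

0.49

Implied spending multiplier k = ΔY/ΔG = 1,284.5/623 ≈ 2.0618.
Since k = 1/(1 − MPC), MPC = 1 − 1/k = 1 − ΔG/ΔY = 1 − 623/1,284.5 ≈ 0.51.
MPS = 1 − MPC = 0.49.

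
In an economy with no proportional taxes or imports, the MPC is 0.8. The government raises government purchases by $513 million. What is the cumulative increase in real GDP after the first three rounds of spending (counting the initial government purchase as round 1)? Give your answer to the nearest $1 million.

$1,252 million

Round 1 adds ΔG = $513 million; each later round is MPC = 0.8 times the previous.
After 3 rounds: 513 + 410.4 + 328.32 = ΔG·(1 − c^3)/(1 − c) = 513 × (1 − 0.512)/0.2 ≈ $1,252 million.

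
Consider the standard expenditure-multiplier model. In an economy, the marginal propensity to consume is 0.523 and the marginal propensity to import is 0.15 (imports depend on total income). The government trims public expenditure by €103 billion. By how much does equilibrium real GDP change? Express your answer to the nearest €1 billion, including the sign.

Spending multiplier = 1/(1 − c + m) = 1/(1 − 0.523 + 0.15) = 1/0.627 ≈ 1.595.
ΔY = k × ΔG = (−€103 billion) / 0.627 ≈ −€164 billion.

−€164 billion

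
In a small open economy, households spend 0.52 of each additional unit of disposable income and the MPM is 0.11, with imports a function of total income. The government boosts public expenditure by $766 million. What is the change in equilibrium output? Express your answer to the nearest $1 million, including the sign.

+$1,298 million

Government-spending multiplier = 1/(1 − c + m) = 1/(1 − 0.52 + 0.11) = 1/0.59 ≈ 1.695.
ΔY = k × ΔG = (+$766 million) / 0.59 ≈ +$1,298 million.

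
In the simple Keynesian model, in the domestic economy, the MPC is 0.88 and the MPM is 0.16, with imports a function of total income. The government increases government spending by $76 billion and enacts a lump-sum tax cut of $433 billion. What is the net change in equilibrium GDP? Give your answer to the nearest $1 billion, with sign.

+$1,632 billion

Expenditure multiplier = 1/(1 − c + m) = 1/(1 − 0.88 + 0.16) = 1/0.28 ≈ 3.571.
ΔG contributes k·ΔG = (+$76 billion) / 0.28 ≈ +$271.4 billion.
ΔT of −$433 billion changes first-round spending by −c·ΔT = +$381.04 billion, contributing k·(−c·ΔT) = (+$381.04 billion) / 0.28 ≈ +$1,360.9 billion.
Net ΔY = k(ΔG − c·ΔT) = (+$457.04 billion) / 0.28 ≈ +$1,632 billion.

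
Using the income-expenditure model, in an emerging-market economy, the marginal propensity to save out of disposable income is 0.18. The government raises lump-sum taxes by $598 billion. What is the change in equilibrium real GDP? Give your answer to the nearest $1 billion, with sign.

−$2,724 billion

MPC = 1 − MPS = 1 − 0.18 = 0.82.
A lump-sum tax change of +$598 billion shifts disposable income by −$598 billion; first-round consumption changes by −c × ΔT = −0.82 × (+$598 billion) = −$490.36 billion.
Expenditure multiplier = 1/(1 − MPC) = 1/(1 − 0.82) = 1/0.18 ≈ 5.556.
The tax multiplier is −c × k ≈ −4.556, so ΔY = k × (−c·ΔT) = (−$490.36 billion) / 0.18 ≈ −$2,724 billion.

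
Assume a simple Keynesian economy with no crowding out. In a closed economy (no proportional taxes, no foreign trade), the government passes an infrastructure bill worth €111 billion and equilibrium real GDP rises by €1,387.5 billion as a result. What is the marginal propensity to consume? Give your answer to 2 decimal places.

Implied spending multiplier k = ΔY/ΔG = 1,387.5/111 = 12.5.
Since k = 1/(1 − MPC), MPC = 1 − 1/k = 1 − ΔG/ΔY = 1 − 111/1,387.5 = 0.92.

0.92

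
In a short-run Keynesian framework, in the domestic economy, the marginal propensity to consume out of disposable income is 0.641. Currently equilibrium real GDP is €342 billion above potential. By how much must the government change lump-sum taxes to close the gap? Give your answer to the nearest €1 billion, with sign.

+€192 billion

Spending multiplier = 1/(1 − MPC) = 1/(1 − 0.641) = 1/0.359 ≈ 2.786.
Tax multiplier = −c·k = −0.641/0.359 ≈ −1.786. Need ΔY = −€342 billion, so ΔT = ΔY/(−c·k) = −(−€342 billion) × 0.359 / 0.641 ≈ +€192 billion.
The government should raise lump-sum taxes by €192 billion.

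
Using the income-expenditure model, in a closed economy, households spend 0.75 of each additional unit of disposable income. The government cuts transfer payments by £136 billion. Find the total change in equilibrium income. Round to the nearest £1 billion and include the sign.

−£408 billion

The transfer change shifts disposable income by −£136 billion, so first-round consumption changes by c·ΔTR = 0.75 × (−£136 billion) = −£102 billion.
Expenditure multiplier = 1/(1 − MPC) = 1/(1 − 0.75) = 1/0.25 = 4.
The transfer multiplier is c × k = 3, so ΔY = k × (c·ΔTR) = (−£102 billion) / 0.25 = −£408 billion.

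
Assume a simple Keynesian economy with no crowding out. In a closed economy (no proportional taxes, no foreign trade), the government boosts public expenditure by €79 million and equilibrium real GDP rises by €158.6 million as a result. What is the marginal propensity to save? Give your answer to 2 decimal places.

Implied spending multiplier k = ΔY/ΔG = 158.6/79 ≈ 2.0076.
Since k = 1/(1 − MPC), MPC = 1 − 1/k = 1 − ΔG/ΔY = 1 − 79/158.6 ≈ 0.50.
MPS = 1 − MPC = 0.50.

0.50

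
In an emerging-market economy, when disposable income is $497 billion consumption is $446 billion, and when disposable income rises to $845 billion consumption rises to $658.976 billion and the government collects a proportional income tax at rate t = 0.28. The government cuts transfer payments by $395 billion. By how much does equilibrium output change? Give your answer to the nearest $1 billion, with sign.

MPC = ΔC/ΔYd = (658.976 − 446)/(845 − 497) = 212.976/348 = 0.612.
The transfer change shifts disposable income by −$395 billion, so first-round consumption changes by c·ΔTR = 0.612 × (−$395 billion) = −$241.74 billion.
Expenditure multiplier = 1/(1 − c(1−t)) = 1/(1 − 0.612×0.72) = 1/0.55936 ≈ 1.788.
The transfer multiplier is c × k ≈ 1.094, so ΔY = k × (c·ΔTR) = (−$241.74 billion) / 0.55936 ≈ −$432 billion.

−$432 billion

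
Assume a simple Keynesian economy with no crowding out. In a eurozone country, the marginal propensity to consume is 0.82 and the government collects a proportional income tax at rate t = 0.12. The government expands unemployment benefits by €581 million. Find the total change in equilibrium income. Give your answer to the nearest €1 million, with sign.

The transfer change shifts disposable income by +€581 million, so first-round consumption changes by c·ΔTR = 0.82 × (+€581 million) = +€476.42 million.
Expenditure multiplier = 1/(1 − c(1−t)) = 1/(1 − 0.82×0.88) = 1/0.2784 ≈ 3.592.
The transfer multiplier is c × k ≈ 2.945, so ΔY = k × (c·ΔTR) = (+€476.42 million) / 0.2784 ≈ +€1,711 million.

+€1,711 million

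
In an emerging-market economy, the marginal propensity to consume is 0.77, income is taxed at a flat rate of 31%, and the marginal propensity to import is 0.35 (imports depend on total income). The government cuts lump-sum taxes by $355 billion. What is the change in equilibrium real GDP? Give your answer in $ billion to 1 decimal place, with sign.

+$333.9 billion

A lump-sum tax change of −$355 billion shifts disposable income by +$355 billion; first-round consumption changes by −c × ΔT = −0.77 × (−$355 billion) = +$273.35 billion.
Expenditure multiplier = 1/(1 − c(1−t) + m) = 1/(1 − 0.77×0.69 + 0.35) = 1/0.8187 ≈ 1.221.
The tax multiplier is −c × k ≈ −0.941, so ΔY = k × (−c·ΔT) = (+$273.35 billion) / 0.8187 ≈ +$333.9 billion.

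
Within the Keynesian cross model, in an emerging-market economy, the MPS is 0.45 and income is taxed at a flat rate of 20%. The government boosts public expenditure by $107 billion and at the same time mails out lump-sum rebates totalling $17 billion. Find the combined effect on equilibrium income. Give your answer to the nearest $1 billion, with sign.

+$208 billion

MPC = 1 − MPS = 1 − 0.45 = 0.55.
Expenditure multiplier = 1/(1 − c(1−t)) = 1/(1 − 0.55×0.8) = 1/0.56 ≈ 1.786.
ΔG contributes k·ΔG = (+$107 billion) / 0.56 ≈ +$191.1 billion.
ΔT of −$17 billion changes first-round spending by −c·ΔT = +$9.35 billion, contributing k·(−c·ΔT) = (+$9.35 billion) / 0.56 ≈ +$16.7 billion.
Net ΔY = k(ΔG − c·ΔT) = (+$116.35 billion) / 0.56 ≈ +$208 billion.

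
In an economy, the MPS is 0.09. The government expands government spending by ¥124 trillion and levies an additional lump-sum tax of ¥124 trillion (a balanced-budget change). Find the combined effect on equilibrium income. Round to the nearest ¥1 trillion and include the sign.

MPC = 1 − MPS = 1 − 0.09 = 0.91.
Expenditure multiplier = 1/(1 − MPC) = 1/(1 − 0.91) = 1/0.09 ≈ 11.111.
ΔG contributes k·ΔG = (+¥124 trillion) / 0.09 ≈ +¥1,377.8 trillion.
ΔT of +¥124 trillion changes first-round spending by −c·ΔT = −¥112.84 trillion, contributing k·(−c·ΔT) = (−¥112.84 trillion) / 0.09 ≈ −¥1,253.8 trillion.
With ΔG = ΔT and no other leakages, the balanced-budget multiplier is 1, so ΔY = ΔG = +¥124 trillion.

+¥124 trillion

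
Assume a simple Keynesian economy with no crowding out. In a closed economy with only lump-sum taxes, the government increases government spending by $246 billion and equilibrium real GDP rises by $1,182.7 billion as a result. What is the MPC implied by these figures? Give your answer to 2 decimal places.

0.79

Implied spending multiplier k = ΔY/ΔG = 1,182.7/246 ≈ 4.8077.
Since k = 1/(1 − MPC), MPC = 1 − 1/k = 1 − ΔG/ΔY = 1 − 246/1,182.7 ≈ 0.79.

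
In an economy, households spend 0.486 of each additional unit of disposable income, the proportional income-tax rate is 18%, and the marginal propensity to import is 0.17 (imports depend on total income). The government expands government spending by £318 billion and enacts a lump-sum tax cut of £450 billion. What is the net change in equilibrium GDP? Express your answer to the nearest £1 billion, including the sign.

+£696 billion

Expenditure multiplier = 1/(1 − c(1−t) + m) = 1/(1 − 0.486×0.82 + 0.17) = 1/0.77148 ≈ 1.296.
ΔG contributes k·ΔG = (+£318 billion) / 0.77148 ≈ +£412.2 billion.
ΔT of −£450 billion changes first-round spending by −c·ΔT = +£218.7 billion, contributing k·(−c·ΔT) = (+£218.7 billion) / 0.77148 ≈ +£283.5 billion.
Net ΔY = k(ΔG − c·ΔT) = (+£536.7 billion) / 0.77148 ≈ +£696 billion.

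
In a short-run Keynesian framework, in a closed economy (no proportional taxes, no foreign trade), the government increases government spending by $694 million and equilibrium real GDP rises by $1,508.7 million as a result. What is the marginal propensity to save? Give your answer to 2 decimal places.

Implied spending multiplier k = ΔY/ΔG = 1,508.7/694 ≈ 2.1739.
Since k = 1/(1 − MPC), MPC = 1 − 1/k = 1 − ΔG/ΔY = 1 − 694/1,508.7 ≈ 0.54.
MPS = 1 − MPC = 0.46.

0.46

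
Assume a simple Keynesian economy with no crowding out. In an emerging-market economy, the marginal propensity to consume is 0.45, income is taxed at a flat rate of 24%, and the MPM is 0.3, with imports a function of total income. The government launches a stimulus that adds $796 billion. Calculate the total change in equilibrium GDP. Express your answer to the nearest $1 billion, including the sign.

Expenditure multiplier = 1/(1 − c(1−t) + m) = 1/(1 − 0.45×0.76 + 0.3) = 1/0.958 ≈ 1.044.
ΔY = k × ΔG = (+$796 billion) / 0.958 ≈ +$831 billion.

+$831 billion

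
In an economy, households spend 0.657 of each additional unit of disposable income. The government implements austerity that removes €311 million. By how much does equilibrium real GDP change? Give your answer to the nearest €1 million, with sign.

Expenditure multiplier = 1/(1 − MPC) = 1/(1 − 0.657) = 1/0.343 ≈ 2.915.
ΔY = k × ΔG = (−€311 million) / 0.343 ≈ −€907 million.

−€907 million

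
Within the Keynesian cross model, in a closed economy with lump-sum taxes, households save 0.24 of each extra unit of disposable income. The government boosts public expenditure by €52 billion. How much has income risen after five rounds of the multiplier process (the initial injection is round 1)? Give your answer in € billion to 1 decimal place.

€161.7 billion

MPC = 1 − MPS = 1 − 0.24 = 0.76.
Round 1 adds ΔG = €52 billion; each later round is MPC = 0.76 times the previous.
After 5 rounds: 52 + 39.52 + 30.0352 + 22.826752 + 17.34833152 = ΔG·(1 − c^5)/(1 − c) = 52 × (1 − 0.2535525376)/0.24 ≈ €161.7 billion.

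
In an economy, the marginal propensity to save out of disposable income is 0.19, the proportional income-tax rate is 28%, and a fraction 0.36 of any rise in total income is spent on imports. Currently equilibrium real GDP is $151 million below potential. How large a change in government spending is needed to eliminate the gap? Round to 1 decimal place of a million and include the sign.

MPC = 1 − MPS = 1 − 0.19 = 0.81.
Spending multiplier = 1/(1 − c(1−t) + m) = 1/(1 − 0.81×0.72 + 0.36) = 1/0.7768 ≈ 1.287.
Need ΔY = +$151 million, so ΔG = ΔY/k = (+$151 million) × 0.7768 ≈ +$117.3 million.
The government should increase government spending by $117.3 million.

+$117.3 million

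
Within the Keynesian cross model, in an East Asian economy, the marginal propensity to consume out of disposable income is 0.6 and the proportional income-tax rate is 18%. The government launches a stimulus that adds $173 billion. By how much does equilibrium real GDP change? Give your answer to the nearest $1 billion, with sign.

Expenditure multiplier = 1/(1 − c(1−t)) = 1/(1 − 0.6×0.82) = 1/0.508 ≈ 1.969.
ΔY = k × ΔG = (+$173 billion) / 0.508 ≈ +$341 billion.

+$341 billion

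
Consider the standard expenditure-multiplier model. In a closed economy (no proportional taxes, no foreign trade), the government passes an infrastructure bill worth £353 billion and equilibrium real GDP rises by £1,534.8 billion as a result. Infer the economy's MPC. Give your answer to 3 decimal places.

Implied spending multiplier k = ΔY/ΔG = 1,534.8/353 ≈ 4.3479.
Since k = 1/(1 − MPC), MPC = 1 − 1/k = 1 − ΔG/ΔY = 1 − 353/1,534.8 ≈ 0.770.

0.770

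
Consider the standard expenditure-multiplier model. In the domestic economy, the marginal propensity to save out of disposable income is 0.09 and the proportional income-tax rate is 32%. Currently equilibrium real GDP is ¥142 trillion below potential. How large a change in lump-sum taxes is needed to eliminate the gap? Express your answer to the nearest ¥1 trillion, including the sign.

MPC = 1 − MPS = 1 − 0.09 = 0.91.
Spending multiplier = 1/(1 − c(1−t)) = 1/(1 − 0.91×0.68) = 1/0.3812 ≈ 2.623.
Tax multiplier = −c·k = −0.91/0.3812 ≈ −2.387. Need ΔY = +¥142 trillion, so ΔT = ΔY/(−c·k) = −(+¥142 trillion) × 0.3812 / 0.91 ≈ −¥59 trillion.
The government should cut lump-sum taxes by ¥59 trillion.

−¥59 trillion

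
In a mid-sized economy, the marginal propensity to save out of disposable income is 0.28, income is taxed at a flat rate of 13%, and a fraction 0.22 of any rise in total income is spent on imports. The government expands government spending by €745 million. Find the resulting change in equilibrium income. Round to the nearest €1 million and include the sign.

MPC = 1 − MPS = 1 − 0.28 = 0.72.
Expenditure multiplier = 1/(1 − c(1−t) + m) = 1/(1 − 0.72×0.87 + 0.22) = 1/0.5936 ≈ 1.685.
ΔY = k × ΔG = (+€745 million) / 0.5936 ≈ +€1,255 million.

+€1,255 million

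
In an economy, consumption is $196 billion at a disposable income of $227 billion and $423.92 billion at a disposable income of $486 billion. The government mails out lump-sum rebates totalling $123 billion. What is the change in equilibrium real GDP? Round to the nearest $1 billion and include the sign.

+$902 billion

MPC = ΔC/ΔYd = (423.92 − 196)/(486 − 227) = 227.92/259 = 0.88.
A lump-sum tax change of −$123 billion shifts disposable income by +$123 billion; first-round consumption changes by −c × ΔT = −0.88 × (−$123 billion) = +$108.24 billion.
Expenditure multiplier = 1/(1 − MPC) = 1/(1 − 0.88) = 1/0.12 ≈ 8.333.
The tax multiplier is −c × k ≈ −7.333, so ΔY = k × (−c·ΔT) = (+$108.24 billion) / 0.12 = +$902 billion.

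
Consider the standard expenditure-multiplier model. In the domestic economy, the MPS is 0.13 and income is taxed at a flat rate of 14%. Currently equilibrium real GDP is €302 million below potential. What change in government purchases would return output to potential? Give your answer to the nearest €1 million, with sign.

MPC = 1 − MPS = 1 − 0.13 = 0.87.
Spending multiplier = 1/(1 − c(1−t)) = 1/(1 − 0.87×0.86) = 1/0.2518 ≈ 3.971.
Need ΔY = +€302 million, so ΔG = ΔY/k = (+€302 million) × 0.2518 ≈ +€76 million.
The government should increase government purchases by €76 million.

+€76 million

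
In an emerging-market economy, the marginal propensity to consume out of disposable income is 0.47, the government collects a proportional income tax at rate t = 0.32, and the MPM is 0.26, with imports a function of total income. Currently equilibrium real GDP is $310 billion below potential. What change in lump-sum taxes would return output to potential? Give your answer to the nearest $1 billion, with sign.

−$620 billion

Spending multiplier = 1/(1 − c(1−t) + m) = 1/(1 − 0.47×0.68 + 0.26) = 1/0.9404 ≈ 1.063.
Tax multiplier = −c·k = −0.47/0.9404 ≈ −0.5. Need ΔY = +$310 billion, so ΔT = ΔY/(−c·k) = −(+$310 billion) × 0.9404 / 0.47 ≈ −$620 billion.
The government should cut lump-sum taxes by $620 billion.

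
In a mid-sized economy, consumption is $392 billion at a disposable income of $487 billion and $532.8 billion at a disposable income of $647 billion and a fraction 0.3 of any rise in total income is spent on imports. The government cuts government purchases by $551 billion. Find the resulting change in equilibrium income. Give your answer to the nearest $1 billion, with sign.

−$1,312 billion

MPC = ΔC/ΔYd = (532.8 − 392)/(647 − 487) = 140.8/160 = 0.88.
Government-spending multiplier = 1/(1 − c + m) = 1/(1 − 0.88 + 0.3) = 1/0.42 ≈ 2.381.
ΔY = k × ΔG = (−$551 billion) / 0.42 ≈ −$1,312 billion.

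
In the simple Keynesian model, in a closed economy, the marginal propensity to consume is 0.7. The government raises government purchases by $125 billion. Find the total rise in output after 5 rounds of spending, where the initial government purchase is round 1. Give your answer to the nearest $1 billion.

$347 billion

Round 1 adds ΔG = $125 billion; each later round is MPC = 0.7 times the previous.
After 5 rounds: 125 + 87.5 + 61.25 + 42.875 + 30.0125 = ΔG·(1 − c^5)/(1 − c) = 125 × (1 − 0.16807)/0.3 ≈ $347 billion.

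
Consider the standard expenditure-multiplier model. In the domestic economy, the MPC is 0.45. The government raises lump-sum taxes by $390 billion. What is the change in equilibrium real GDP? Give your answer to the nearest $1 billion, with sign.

−$319 billion

A lump-sum tax change of +$390 billion shifts disposable income by −$390 billion; first-round consumption changes by −c × ΔT = −0.45 × (+$390 billion) = −$175.5 billion.
Expenditure multiplier = 1/(1 − MPC) = 1/(1 − 0.45) = 1/0.55 ≈ 1.818.
The tax multiplier is −c × k ≈ −0.818, so ΔY = k × (−c·ΔT) = (−$175.5 billion) / 0.55 ≈ −$319 billion.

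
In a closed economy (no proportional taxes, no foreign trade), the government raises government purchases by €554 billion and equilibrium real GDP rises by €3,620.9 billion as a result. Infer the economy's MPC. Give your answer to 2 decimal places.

0.85

Implied spending multiplier k = ΔY/ΔG = 3,620.9/554 ≈ 6.5359.
Since k = 1/(1 − MPC), MPC = 1 − 1/k = 1 − ΔG/ΔY = 1 − 554/3,620.9 ≈ 0.85.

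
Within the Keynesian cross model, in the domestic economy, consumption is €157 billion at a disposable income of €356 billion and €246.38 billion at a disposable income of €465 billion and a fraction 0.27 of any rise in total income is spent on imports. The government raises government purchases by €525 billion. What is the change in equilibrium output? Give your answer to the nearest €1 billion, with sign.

+€1,167 billion

MPC = ΔC/ΔYd = (246.38 − 157)/(465 − 356) = 89.38/109 = 0.82.
Government-spending multiplier = 1/(1 − c + m) = 1/(1 − 0.82 + 0.27) = 1/0.45 ≈ 2.222.
ΔY = k × ΔG = (+€525 billion) / 0.45 ≈ +€1,167 billion.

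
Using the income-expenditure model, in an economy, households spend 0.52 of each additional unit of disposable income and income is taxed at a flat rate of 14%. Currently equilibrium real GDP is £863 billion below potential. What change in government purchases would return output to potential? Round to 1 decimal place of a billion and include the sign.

Spending multiplier = 1/(1 − c(1−t)) = 1/(1 − 0.52×0.86) = 1/0.5528 ≈ 1.809.
Need ΔY = +£863 billion, so ΔG = ΔY/k = (+£863 billion) × 0.5528 ≈ +£477.1 billion.
The government should increase government purchases by £477.1 billion.

+£477.1 billion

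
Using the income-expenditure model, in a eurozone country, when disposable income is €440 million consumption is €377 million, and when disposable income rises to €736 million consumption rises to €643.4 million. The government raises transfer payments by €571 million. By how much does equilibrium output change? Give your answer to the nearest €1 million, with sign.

+€5,139 million

MPC = ΔC/ΔYd = (643.4 − 377)/(736 − 440) = 266.4/296 = 0.9.
The transfer change shifts disposable income by +€571 million, so first-round consumption changes by c·ΔTR = 0.9 × (+€571 million) = +€513.9 million.
Expenditure multiplier = 1/(1 − MPC) = 1/(1 − 0.9) = 1/0.1 = 10.
The transfer multiplier is c × k = 9, so ΔY = k × (c·ΔTR) = (+€513.9 million) / 0.1 = +€5,139 million.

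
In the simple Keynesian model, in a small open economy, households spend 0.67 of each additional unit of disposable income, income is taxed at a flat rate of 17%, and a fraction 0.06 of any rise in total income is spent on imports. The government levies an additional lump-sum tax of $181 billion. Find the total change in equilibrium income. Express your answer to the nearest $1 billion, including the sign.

−$241 billion

A lump-sum tax change of +$181 billion shifts disposable income by −$181 billion; first-round consumption changes by −c × ΔT = −0.67 × (+$181 billion) = −$121.27 billion.
Expenditure multiplier = 1/(1 − c(1−t) + m) = 1/(1 − 0.67×0.83 + 0.06) = 1/0.5039 ≈ 1.985.
The tax multiplier is −c × k ≈ −1.33, so ΔY = k × (−c·ΔT) = (−$121.27 billion) / 0.5039 ≈ −$241 billion.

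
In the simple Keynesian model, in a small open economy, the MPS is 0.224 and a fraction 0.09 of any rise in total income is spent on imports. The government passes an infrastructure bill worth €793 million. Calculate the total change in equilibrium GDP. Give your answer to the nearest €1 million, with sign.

MPC = 1 − MPS = 1 − 0.224 = 0.776.
Expenditure multiplier = 1/(1 − c + m) = 1/(1 − 0.776 + 0.09) = 1/0.314 ≈ 3.185.
ΔY = k × ΔG = (+€793 million) / 0.314 ≈ +€2,525 million.

+€2,525 million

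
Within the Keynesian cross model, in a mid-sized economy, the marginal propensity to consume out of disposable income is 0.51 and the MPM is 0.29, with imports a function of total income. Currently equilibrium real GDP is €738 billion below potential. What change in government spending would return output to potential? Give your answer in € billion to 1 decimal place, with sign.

Spending multiplier = 1/(1 − c + m) = 1/(1 − 0.51 + 0.29) = 1/0.78 ≈ 1.282.
Need ΔY = +€738 billion, so ΔG = ΔY/k = (+€738 billion) × 0.78 ≈ +€575.6 billion.
The government should increase government spending by €575.6 billion.

+€575.6 billion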